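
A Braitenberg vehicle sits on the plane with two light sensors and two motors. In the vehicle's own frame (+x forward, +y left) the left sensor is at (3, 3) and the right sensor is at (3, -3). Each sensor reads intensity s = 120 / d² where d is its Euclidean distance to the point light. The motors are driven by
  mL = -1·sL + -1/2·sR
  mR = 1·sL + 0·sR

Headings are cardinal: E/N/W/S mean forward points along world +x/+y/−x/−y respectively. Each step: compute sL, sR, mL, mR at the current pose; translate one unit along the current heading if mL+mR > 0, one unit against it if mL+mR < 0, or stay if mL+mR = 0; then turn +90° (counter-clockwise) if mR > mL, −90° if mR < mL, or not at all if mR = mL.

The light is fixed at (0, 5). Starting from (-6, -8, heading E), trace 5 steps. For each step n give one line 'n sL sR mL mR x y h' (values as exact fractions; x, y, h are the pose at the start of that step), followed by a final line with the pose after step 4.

n=0: pose=(-6,-8,E); sL=120/109, sR=24/53; mL=-7668/5777, mR=120/109; mL+mR=-12/53 → advance -1; mR−mL=14028/5777 → turn +1·90°
n=1: pose=(-7,-8,N); sL=3/5, sR=30/29; mL=-162/145, mR=3/5; mL+mR=-15/29 → advance -1; mR−mL=249/145 → turn +1·90°
n=2: pose=(-7,-9,W); sL=120/389, sR=120/221; mL=-49860/85969, mR=120/389; mL+mR=-60/221 → advance -1; mR−mL=76380/85969 → turn +1·90°
n=3: pose=(-6,-9,S); sL=60/149, sR=12/37; mL=-3114/5513, mR=60/149; mL+mR=-6/37 → advance -1; mR−mL=5334/5513 → turn +1·90°
n=4: pose=(-6,-8,E); sL=120/109, sR=24/53; mL=-7668/5777, mR=120/109; mL+mR=-12/53 → advance -1; mR−mL=14028/5777 → turn +1·90°

0 120/109 24/53 -7668/5777 120/109 -6 -8 E
1 3/5 30/29 -162/145 3/5 -7 -8 N
2 120/389 120/221 -49860/85969 120/389 -7 -9 W
3 60/149 12/37 -3114/5513 60/149 -6 -9 S
4 120/109 24/53 -7668/5777 120/109 -6 -8 E
final -7 -8 N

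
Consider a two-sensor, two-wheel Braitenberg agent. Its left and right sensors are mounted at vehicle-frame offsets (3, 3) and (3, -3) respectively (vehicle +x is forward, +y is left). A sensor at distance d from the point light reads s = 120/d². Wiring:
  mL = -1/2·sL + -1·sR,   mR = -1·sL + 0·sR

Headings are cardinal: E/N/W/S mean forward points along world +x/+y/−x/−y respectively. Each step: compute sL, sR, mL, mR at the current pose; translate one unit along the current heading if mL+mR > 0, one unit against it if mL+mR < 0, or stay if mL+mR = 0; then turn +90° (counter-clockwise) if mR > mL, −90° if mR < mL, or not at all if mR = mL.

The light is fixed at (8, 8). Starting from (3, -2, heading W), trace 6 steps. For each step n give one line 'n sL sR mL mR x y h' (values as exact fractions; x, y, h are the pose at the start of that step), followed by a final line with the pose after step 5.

n=0: pose=(3,-2,W); sL=120/233, sR=120/113; mL=-34740/26329, mR=-120/233; mL+mR=-48300/26329 → advance -1; mR−mL=21180/26329 → turn +1·90°
n=1: pose=(4,-2,S); sL=12/17, sR=60/109; mL=-1674/1853, mR=-12/17; mL+mR=-2982/1853 → advance -1; mR−mL=366/1853 → turn +1·90°
n=2: pose=(4,-1,E); sL=120/37, sR=24/29; mL=-2628/1073, mR=-120/37; mL+mR=-6108/1073 → advance -1; mR−mL=-852/1073 → turn -1·90°
n=3: pose=(3,-1,S); sL=30/37, sR=15/26; mL=-945/962, mR=-30/37; mL+mR=-1725/962 → advance -1; mR−mL=165/962 → turn +1·90°
n=4: pose=(3,0,E); sL=120/29, sR=24/25; mL=-2196/725, mR=-120/29; mL+mR=-5196/725 → advance -1; mR−mL=-804/725 → turn -1·90°
n=5: pose=(2,0,S); sL=12/13, sR=60/101; mL=-1386/1313, mR=-12/13; mL+mR=-2598/1313 → advance -1; mR−mL=174/1313 → turn +1·90°

0 120/233 120/113 -34740/26329 -120/233 3 -2 W
1 12/17 60/109 -1674/1853 -12/17 4 -2 S
2 120/37 24/29 -2628/1073 -120/37 4 -1 E
3 30/37 15/26 -945/962 -30/37 3 -1 S
4 120/29 24/25 -2196/725 -120/29 3 0 E
5 12/13 60/101 -1386/1313 -12/13 2 0 S
final 2 1 E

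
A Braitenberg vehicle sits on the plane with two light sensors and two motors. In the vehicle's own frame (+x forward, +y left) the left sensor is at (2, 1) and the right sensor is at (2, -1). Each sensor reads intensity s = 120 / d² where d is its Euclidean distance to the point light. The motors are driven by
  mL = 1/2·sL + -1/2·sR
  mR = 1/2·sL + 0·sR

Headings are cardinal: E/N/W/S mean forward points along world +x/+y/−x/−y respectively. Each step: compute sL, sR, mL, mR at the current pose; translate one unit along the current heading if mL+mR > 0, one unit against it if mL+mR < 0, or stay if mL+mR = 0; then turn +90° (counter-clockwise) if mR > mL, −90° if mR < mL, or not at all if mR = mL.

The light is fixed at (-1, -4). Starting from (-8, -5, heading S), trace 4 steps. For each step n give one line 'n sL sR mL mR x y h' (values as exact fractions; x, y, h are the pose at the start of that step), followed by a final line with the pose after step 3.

0 8/3 120/73 112/219 4/3 -8 -5 S
1 60/13 60/17 120/221 30/13 -8 -6 E
2 120/49 24/5 -288/245 60/49 -7 -6 N
3 30/17 15/8 -15/272 15/17 -7 -5 W
final -8 -5 S

n=0: pose=(-8,-5,S); sL=8/3, sR=120/73; mL=112/219, mR=4/3; mL+mR=404/219 → advance +1; mR−mL=60/73 → turn +1·90°
n=1: pose=(-8,-6,E); sL=60/13, sR=60/17; mL=120/221, mR=30/13; mL+mR=630/221 → advance +1; mR−mL=30/17 → turn +1·90°
n=2: pose=(-7,-6,N); sL=120/49, sR=24/5; mL=-288/245, mR=60/49; mL+mR=12/245 → advance +1; mR−mL=12/5 → turn +1·90°
n=3: pose=(-7,-5,W); sL=30/17, sR=15/8; mL=-15/272, mR=15/17; mL+mR=225/272 → advance +1; mR−mL=15/16 → turn +1·90°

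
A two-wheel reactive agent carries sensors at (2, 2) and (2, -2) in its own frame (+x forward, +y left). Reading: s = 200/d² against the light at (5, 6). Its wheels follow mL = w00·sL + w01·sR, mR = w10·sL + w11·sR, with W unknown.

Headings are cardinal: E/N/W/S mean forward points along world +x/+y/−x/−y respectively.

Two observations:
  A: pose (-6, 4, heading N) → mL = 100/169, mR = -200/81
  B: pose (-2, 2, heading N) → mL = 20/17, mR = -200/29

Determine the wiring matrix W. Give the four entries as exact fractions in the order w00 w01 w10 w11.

1/2 0 0 -1

obs A: pose=(-6,4,N) → sL=200/169, sR=200/81, mL=100/169, mR=-200/81
obs B: pose=(-2,2,N) → sL=40/17, sR=200/29, mL=20/17, mR=-200/29
sensor matrix S = [[200/169, 200/81], [40/17, 200/29]]; det S = 15872000/6748677
solve [mL_A; mL_B] = S·[w00; w01] and [mR_A; mR_B] = S·[w10; w11]:
  w00 = 1/2, w01 = 0, w10 = 0, w11 = -1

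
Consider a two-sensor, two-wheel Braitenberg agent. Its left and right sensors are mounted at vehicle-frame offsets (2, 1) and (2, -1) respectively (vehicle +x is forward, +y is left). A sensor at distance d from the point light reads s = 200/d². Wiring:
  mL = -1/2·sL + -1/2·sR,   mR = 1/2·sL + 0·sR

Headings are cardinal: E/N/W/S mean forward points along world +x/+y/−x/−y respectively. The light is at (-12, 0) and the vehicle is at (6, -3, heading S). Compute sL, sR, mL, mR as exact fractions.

100/193 100/157 -17500/30301 50/193

left sensor world pos  = (7, -5); dL² = 386
right sensor world pos = (5, -5); dR² = 314
sL = 200/386 = 100/193
sR = 200/314 = 100/157
mL = -1/2·sL + -1/2·sR = -17500/30301
mR = 1/2·sL + 0·sR = 50/193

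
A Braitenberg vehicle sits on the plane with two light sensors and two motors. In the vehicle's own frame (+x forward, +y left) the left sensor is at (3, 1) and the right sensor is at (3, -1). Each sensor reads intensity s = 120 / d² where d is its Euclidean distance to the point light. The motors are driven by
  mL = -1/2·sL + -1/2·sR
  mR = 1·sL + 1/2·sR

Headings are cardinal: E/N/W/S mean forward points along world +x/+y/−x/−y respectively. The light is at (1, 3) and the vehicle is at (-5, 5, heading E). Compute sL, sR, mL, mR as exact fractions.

left sensor world pos  = (-2, 6); dL² = 18
right sensor world pos = (-2, 4); dR² = 10
sL = 120/18 = 20/3
sR = 120/10 = 12
mL = -1/2·sL + -1/2·sR = -28/3
mR = 1·sL + 1/2·sR = 38/3

20/3 12 -28/3 38/3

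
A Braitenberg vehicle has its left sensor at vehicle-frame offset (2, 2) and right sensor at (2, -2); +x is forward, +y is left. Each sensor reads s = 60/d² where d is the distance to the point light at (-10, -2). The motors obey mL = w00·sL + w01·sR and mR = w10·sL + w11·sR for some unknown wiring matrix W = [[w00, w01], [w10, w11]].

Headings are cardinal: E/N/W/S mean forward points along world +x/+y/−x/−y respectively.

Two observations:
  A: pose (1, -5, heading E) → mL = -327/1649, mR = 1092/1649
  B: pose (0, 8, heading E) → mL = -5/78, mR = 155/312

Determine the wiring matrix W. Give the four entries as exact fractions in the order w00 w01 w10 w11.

-1 1/2 1 1

obs A: pose=(1,-5,E) → sL=6/17, sR=30/97, mL=-327/1649, mR=1092/1649
obs B: pose=(0,8,E) → sL=5/24, sR=15/52, mL=-5/78, mR=155/312
sensor matrix S = [[6/17, 30/97], [5/24, 15/52]]; det S = 3205/85748
solve [mL_A; mL_B] = S·[w00; w01] and [mR_A; mR_B] = S·[w10; w11]:
  w00 = -1, w01 = 1/2, w10 = 1, w11 = 1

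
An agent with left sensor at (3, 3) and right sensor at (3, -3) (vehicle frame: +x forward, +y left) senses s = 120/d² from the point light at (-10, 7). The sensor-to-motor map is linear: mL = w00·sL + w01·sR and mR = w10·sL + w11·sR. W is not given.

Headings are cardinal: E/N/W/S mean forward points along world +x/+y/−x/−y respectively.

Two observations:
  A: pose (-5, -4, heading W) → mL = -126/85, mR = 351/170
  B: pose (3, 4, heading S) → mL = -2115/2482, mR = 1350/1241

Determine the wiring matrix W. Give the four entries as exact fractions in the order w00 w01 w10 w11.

-1 -1/2 1/2 1

obs A: pose=(-5,-4,W) → sL=3/5, sR=30/17, mL=-126/85, mR=351/170
obs B: pose=(3,4,S) → sL=30/73, sR=15/17, mL=-2115/2482, mR=1350/1241
sensor matrix S = [[3/5, 30/17], [30/73, 15/17]]; det S = -243/1241
solve [mL_A; mL_B] = S·[w00; w01] and [mR_A; mR_B] = S·[w10; w11]:
  w00 = -1, w01 = -1/2, w10 = 1/2, w11 = 1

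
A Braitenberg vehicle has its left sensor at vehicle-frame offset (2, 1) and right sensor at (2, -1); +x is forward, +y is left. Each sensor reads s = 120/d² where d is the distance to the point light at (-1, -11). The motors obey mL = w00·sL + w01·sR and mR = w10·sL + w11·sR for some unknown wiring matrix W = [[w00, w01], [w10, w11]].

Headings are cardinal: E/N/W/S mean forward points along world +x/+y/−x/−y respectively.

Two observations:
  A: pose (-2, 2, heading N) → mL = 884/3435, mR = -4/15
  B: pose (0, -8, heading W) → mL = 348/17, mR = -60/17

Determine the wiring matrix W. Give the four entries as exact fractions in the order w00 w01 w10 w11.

obs A: pose=(-2,2,N) → sL=120/229, sR=8/15, mL=884/3435, mR=-4/15
obs B: pose=(0,-8,W) → sL=24, sR=120/17, mL=348/17, mR=-60/17
sensor matrix S = [[120/229, 8/15], [24, 120/17]]; det S = -177152/19465
solve [mL_A; mL_B] = S·[w00; w01] and [mR_A; mR_B] = S·[w10; w11]:
  w00 = 1, w01 = -1/2, w10 = 0, w11 = -1/2

1 -1/2 0 -1/2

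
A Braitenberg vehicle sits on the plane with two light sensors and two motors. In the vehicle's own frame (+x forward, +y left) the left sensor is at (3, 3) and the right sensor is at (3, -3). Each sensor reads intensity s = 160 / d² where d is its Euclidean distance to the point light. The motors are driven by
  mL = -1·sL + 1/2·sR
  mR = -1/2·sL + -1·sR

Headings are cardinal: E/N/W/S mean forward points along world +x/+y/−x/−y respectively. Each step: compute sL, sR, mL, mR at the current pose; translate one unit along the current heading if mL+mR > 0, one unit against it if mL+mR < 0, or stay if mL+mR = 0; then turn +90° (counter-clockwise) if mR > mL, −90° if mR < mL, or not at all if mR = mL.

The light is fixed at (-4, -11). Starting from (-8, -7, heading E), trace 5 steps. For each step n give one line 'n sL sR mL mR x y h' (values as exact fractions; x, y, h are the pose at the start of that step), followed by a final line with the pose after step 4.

n=0: pose=(-8,-7,E); sL=16/5, sR=80; mL=184/5, mR=-408/5; mL+mR=-224/5 → advance -1; mR−mL=-592/5 → turn -1·90°
n=1: pose=(-9,-7,S); sL=32, sR=32/13; mL=-400/13, mR=-240/13; mL+mR=-640/13 → advance -1; mR−mL=160/13 → turn +1·90°
n=2: pose=(-9,-6,E); sL=40/17, sR=20; mL=130/17, mR=-360/17; mL+mR=-230/17 → advance -1; mR−mL=-490/17 → turn -1·90°
n=3: pose=(-10,-6,S); sL=160/13, sR=32/17; mL=-2512/221, mR=-1776/221; mL+mR=-4288/221 → advance -1; mR−mL=736/221 → turn +1·90°
n=4: pose=(-10,-5,E); sL=16/9, sR=80/9; mL=8/3, mR=-88/9; mL+mR=-64/9 → advance -1; mR−mL=-112/9 → turn -1·90°

0 16/5 80 184/5 -408/5 -8 -7 E
1 32 32/13 -400/13 -240/13 -9 -7 S
2 40/17 20 130/17 -360/17 -9 -6 E
3 160/13 32/17 -2512/221 -1776/221 -10 -6 S
4 16/9 80/9 8/3 -88/9 -10 -5 E
final -11 -5 S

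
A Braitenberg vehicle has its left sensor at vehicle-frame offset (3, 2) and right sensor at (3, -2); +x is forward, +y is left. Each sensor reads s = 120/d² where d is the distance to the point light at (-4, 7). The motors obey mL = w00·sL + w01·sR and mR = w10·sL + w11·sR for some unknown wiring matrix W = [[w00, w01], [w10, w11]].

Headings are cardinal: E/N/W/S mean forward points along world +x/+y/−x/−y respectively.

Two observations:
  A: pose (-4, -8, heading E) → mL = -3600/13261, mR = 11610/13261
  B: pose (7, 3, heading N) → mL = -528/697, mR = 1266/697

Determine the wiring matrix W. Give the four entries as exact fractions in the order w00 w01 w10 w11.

obs A: pose=(-4,-8,E) → sL=60/89, sR=60/149, mL=-3600/13261, mR=11610/13261
obs B: pose=(7,3,N) → sL=60/41, sR=12/17, mL=-528/697, mR=1266/697
sensor matrix S = [[60/89, 60/149], [60/41, 12/17]]; det S = -1048320/9242917
solve [mL_A; mL_B] = S·[w00; w01] and [mR_A; mR_B] = S·[w10; w11]:
  w00 = -1, w01 = 1, w10 = 1, w11 = 1/2

-1 1 1 1/2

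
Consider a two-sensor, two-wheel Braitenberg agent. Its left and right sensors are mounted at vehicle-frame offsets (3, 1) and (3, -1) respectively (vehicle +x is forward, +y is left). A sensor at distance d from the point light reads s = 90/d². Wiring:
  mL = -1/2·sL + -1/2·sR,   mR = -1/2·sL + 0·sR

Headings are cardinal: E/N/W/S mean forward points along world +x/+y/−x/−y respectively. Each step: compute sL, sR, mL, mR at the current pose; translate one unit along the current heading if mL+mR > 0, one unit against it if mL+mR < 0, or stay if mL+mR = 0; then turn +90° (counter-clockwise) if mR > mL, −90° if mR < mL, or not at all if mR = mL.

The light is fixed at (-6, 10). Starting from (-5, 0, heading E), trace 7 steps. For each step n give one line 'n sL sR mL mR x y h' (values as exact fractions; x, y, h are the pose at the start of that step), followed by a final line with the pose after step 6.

0 90/97 90/137 -10530/13289 -45/97 -5 0 E
1 9/5 9/5 -9/5 -9/10 -6 0 N
2 10/17 90/109 -1310/1853 -5/17 -6 -1 W
3 9/20 45/98 -891/1960 -9/40 -5 -1 S
4 90/97 90/137 -10530/13289 -45/97 -5 0 E
5 9/5 9/5 -9/5 -9/10 -6 0 N
6 10/17 90/109 -1310/1853 -5/17 -6 -1 W
final -5 -1 S

n=0: pose=(-5,0,E); sL=90/97, sR=90/137; mL=-10530/13289, mR=-45/97; mL+mR=-16695/13289 → advance -1; mR−mL=45/137 → turn +1·90°
n=1: pose=(-6,0,N); sL=9/5, sR=9/5; mL=-9/5, mR=-9/10; mL+mR=-27/10 → advance -1; mR−mL=9/10 → turn +1·90°
n=2: pose=(-6,-1,W); sL=10/17, sR=90/109; mL=-1310/1853, mR=-5/17; mL+mR=-1855/1853 → advance -1; mR−mL=45/109 → turn +1·90°
n=3: pose=(-5,-1,S); sL=9/20, sR=45/98; mL=-891/1960, mR=-9/40; mL+mR=-333/490 → advance -1; mR−mL=45/196 → turn +1·90°
n=4: pose=(-5,0,E); sL=90/97, sR=90/137; mL=-10530/13289, mR=-45/97; mL+mR=-16695/13289 → advance -1; mR−mL=45/137 → turn +1·90°
n=5: pose=(-6,0,N); sL=9/5, sR=9/5; mL=-9/5, mR=-9/10; mL+mR=-27/10 → advance -1; mR−mL=9/10 → turn +1·90°
n=6: pose=(-6,-1,W); sL=10/17, sR=90/109; mL=-1310/1853, mR=-5/17; mL+mR=-1855/1853 → advance -1; mR−mL=45/109 → turn +1·90°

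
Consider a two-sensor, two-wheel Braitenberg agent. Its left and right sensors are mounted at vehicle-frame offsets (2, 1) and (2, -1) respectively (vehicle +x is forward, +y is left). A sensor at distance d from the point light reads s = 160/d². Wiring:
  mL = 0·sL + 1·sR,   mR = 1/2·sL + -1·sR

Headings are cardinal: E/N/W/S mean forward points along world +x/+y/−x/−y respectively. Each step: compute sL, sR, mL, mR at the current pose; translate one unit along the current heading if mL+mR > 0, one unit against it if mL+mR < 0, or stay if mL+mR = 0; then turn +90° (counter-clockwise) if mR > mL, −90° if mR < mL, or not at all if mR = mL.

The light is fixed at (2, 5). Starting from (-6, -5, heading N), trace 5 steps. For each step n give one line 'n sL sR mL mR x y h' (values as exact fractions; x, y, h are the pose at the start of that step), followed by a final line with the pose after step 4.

0 32/29 160/113 160/113 -2832/3277 -6 -5 N
1 8/5 20/17 20/17 -32/85 -6 -4 E
2 160/157 32/37 32/37 -2064/5809 -5 -4 S
3 80/101 80/81 80/81 -4840/8181 -5 -5 W
4 32/29 160/113 160/113 -2832/3277 -6 -5 N
final -6 -4 E

n=0: pose=(-6,-5,N); sL=32/29, sR=160/113; mL=160/113, mR=-2832/3277; mL+mR=16/29 → advance +1; mR−mL=-7472/3277 → turn -1·90°
n=1: pose=(-6,-4,E); sL=8/5, sR=20/17; mL=20/17, mR=-32/85; mL+mR=4/5 → advance +1; mR−mL=-132/85 → turn -1·90°
n=2: pose=(-5,-4,S); sL=160/157, sR=32/37; mL=32/37, mR=-2064/5809; mL+mR=80/157 → advance +1; mR−mL=-7088/5809 → turn -1·90°
n=3: pose=(-5,-5,W); sL=80/101, sR=80/81; mL=80/81, mR=-4840/8181; mL+mR=40/101 → advance +1; mR−mL=-12920/8181 → turn -1·90°
n=4: pose=(-6,-5,N); sL=32/29, sR=160/113; mL=160/113, mR=-2832/3277; mL+mR=16/29 → advance +1; mR−mL=-7472/3277 → turn -1·90°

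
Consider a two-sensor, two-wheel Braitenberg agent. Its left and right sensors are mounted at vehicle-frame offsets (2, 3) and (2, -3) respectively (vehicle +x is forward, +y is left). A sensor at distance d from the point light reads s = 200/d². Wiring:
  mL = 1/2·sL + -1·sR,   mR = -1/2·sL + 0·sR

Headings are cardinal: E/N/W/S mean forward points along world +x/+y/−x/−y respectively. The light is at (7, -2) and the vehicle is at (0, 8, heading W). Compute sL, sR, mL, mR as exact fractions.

left sensor world pos  = (-2, 5); dL² = 130
right sensor world pos = (-2, 11); dR² = 250
sL = 200/130 = 20/13
sR = 200/250 = 4/5
mL = 1/2·sL + -1·sR = -2/65
mR = -1/2·sL + 0·sR = -10/13

20/13 4/5 -2/65 -10/13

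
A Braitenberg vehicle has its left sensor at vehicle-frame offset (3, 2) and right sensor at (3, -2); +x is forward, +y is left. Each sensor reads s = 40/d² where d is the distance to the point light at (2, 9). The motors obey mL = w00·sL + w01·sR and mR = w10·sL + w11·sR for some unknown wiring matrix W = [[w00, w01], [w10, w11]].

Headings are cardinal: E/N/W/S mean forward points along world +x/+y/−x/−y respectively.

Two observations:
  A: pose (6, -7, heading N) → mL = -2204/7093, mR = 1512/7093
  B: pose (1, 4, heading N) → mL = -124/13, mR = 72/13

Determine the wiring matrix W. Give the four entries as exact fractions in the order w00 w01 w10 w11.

obs A: pose=(6,-7,N) → sL=40/173, sR=8/41, mL=-2204/7093, mR=1512/7093
obs B: pose=(1,4,N) → sL=40/13, sR=8, mL=-124/13, mR=72/13
sensor matrix S = [[40/173, 8/41], [40/13, 8]]; det S = 115200/92209
solve [mL_A; mL_B] = S·[w00; w01] and [mR_A; mR_B] = S·[w10; w11]:
  w00 = -1/2, w01 = -1, w10 = 1/2, w11 = 1/2

-1/2 -1 1/2 1/2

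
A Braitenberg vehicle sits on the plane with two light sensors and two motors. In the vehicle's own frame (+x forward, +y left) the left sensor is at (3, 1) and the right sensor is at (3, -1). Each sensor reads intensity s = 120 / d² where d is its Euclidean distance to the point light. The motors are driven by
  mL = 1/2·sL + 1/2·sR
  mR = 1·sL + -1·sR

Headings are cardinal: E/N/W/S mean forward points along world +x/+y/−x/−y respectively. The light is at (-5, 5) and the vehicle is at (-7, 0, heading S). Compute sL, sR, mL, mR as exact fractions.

24/13 120/73 1656/949 192/949

left sensor world pos  = (-6, -3); dL² = 65
right sensor world pos = (-8, -3); dR² = 73
sL = 120/65 = 24/13
sR = 120/73 = 120/73
mL = 1/2·sL + 1/2·sR = 1656/949
mR = 1·sL + -1·sR = 192/949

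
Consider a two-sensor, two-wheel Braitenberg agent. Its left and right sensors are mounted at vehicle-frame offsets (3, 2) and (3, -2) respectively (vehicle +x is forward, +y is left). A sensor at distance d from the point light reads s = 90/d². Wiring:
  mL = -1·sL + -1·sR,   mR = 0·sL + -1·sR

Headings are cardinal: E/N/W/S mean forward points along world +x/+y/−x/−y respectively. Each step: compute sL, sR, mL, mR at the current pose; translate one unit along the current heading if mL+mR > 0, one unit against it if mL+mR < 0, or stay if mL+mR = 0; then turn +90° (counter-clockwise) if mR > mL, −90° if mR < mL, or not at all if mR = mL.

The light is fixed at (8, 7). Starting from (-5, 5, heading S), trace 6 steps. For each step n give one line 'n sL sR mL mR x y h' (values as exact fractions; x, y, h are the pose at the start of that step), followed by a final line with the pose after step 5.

n=0: pose=(-5,5,S); sL=45/73, sR=9/25; mL=-1782/1825, mR=-9/25; mL+mR=-2439/1825 → advance -1; mR−mL=45/73 → turn +1·90°
n=1: pose=(-5,6,E); sL=90/101, sR=90/109; mL=-18900/11009, mR=-90/109; mL+mR=-27990/11009 → advance -1; mR−mL=90/101 → turn +1·90°
n=2: pose=(-6,6,N); sL=9/26, sR=45/74; mL=-459/481, mR=-45/74; mL+mR=-1503/962 → advance -1; mR−mL=9/26 → turn +1·90°
n=3: pose=(-6,5,W); sL=18/61, sR=90/289; mL=-10692/17629, mR=-90/289; mL+mR=-16182/17629 → advance -1; mR−mL=18/61 → turn +1·90°
n=4: pose=(-5,5,S); sL=45/73, sR=9/25; mL=-1782/1825, mR=-9/25; mL+mR=-2439/1825 → advance -1; mR−mL=45/73 → turn +1·90°
n=5: pose=(-5,6,E); sL=90/101, sR=90/109; mL=-18900/11009, mR=-90/109; mL+mR=-27990/11009 → advance -1; mR−mL=90/101 → turn +1·90°

0 45/73 9/25 -1782/1825 -9/25 -5 5 S
1 90/101 90/109 -18900/11009 -90/109 -5 6 E
2 9/26 45/74 -459/481 -45/74 -6 6 N
3 18/61 90/289 -10692/17629 -90/289 -6 5 W
4 45/73 9/25 -1782/1825 -9/25 -5 5 S
5 90/101 90/109 -18900/11009 -90/109 -5 6 E
final -6 6 N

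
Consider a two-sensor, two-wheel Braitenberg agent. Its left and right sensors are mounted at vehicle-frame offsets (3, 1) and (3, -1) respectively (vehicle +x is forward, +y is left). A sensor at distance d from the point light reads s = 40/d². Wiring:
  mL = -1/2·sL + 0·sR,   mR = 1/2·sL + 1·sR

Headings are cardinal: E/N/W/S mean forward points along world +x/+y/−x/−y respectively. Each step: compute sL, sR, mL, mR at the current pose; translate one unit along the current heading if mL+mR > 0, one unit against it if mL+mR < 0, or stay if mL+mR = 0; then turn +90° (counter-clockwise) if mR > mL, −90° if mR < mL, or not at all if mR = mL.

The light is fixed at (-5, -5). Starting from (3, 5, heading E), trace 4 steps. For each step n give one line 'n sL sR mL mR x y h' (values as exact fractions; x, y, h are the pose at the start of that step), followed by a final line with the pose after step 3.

0 20/121 20/101 -10/121 3430/12221 3 5 E
1 40/233 40/269 -20/233 14700/62677 4 5 N
2 5/17 2/9 -5/34 113/306 4 6 W
3 8/29 40/113 -4/29 1612/3277 3 6 S
final 3 5 E

n=0: pose=(3,5,E); sL=20/121, sR=20/101; mL=-10/121, mR=3430/12221; mL+mR=20/101 → advance +1; mR−mL=4440/12221 → turn +1·90°
n=1: pose=(4,5,N); sL=40/233, sR=40/269; mL=-20/233, mR=14700/62677; mL+mR=40/269 → advance +1; mR−mL=20080/62677 → turn +1·90°
n=2: pose=(4,6,W); sL=5/17, sR=2/9; mL=-5/34, mR=113/306; mL+mR=2/9 → advance +1; mR−mL=79/153 → turn +1·90°
n=3: pose=(3,6,S); sL=8/29, sR=40/113; mL=-4/29, mR=1612/3277; mL+mR=40/113 → advance +1; mR−mL=2064/3277 → turn +1·90°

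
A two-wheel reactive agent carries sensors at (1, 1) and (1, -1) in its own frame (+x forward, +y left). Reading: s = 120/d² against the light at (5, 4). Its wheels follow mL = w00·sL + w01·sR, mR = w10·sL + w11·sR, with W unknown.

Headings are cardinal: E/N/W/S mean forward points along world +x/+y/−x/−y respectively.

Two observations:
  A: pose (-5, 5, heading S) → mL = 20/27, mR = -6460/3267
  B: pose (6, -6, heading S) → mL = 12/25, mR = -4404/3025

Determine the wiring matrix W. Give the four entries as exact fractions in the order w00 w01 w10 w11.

1/2 0 -1 -1/2

obs A: pose=(-5,5,S) → sL=40/27, sR=120/121, mL=20/27, mR=-6460/3267
obs B: pose=(6,-6,S) → sL=24/25, sR=120/121, mL=12/25, mR=-4404/3025
sensor matrix S = [[40/27, 120/121], [24/25, 120/121]]; det S = 256/495
solve [mL_A; mL_B] = S·[w00; w01] and [mR_A; mR_B] = S·[w10; w11]:
  w00 = 1/2, w01 = 0, w10 = -1, w11 = -1/2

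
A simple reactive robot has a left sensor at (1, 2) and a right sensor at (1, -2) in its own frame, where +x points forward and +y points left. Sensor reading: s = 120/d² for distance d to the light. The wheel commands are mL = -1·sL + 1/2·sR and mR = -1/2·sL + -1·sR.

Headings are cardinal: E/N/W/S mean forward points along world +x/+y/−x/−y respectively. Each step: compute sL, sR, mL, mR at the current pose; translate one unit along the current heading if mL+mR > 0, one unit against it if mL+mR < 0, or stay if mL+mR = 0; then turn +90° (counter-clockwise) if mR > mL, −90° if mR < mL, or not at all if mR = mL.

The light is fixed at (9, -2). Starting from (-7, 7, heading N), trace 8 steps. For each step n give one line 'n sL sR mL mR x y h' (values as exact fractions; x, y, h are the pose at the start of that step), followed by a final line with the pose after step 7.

0 15/53 15/37 -315/3922 -2145/3922 -7 7 N
1 24/65 40/87 -788/5655 -3644/5655 -7 6 E
2 60/137 12/41 -1638/5617 -2874/5617 -8 6 S
3 120/373 24/89 -6204/33197 -14292/33197 -8 7 W
4 15/53 15/37 -315/3922 -2145/3922 -7 7 N
5 24/65 40/87 -788/5655 -3644/5655 -7 6 E
6 60/137 12/41 -1638/5617 -2874/5617 -8 6 S
7 120/373 24/89 -6204/33197 -14292/33197 -8 7 W
final -7 7 N

n=0: pose=(-7,7,N); sL=15/53, sR=15/37; mL=-315/3922, mR=-2145/3922; mL+mR=-1230/1961 → advance -1; mR−mL=-915/1961 → turn -1·90°
n=1: pose=(-7,6,E); sL=24/65, sR=40/87; mL=-788/5655, mR=-3644/5655; mL+mR=-4432/5655 → advance -1; mR−mL=-952/1885 → turn -1·90°
n=2: pose=(-8,6,S); sL=60/137, sR=12/41; mL=-1638/5617, mR=-2874/5617; mL+mR=-4512/5617 → advance -1; mR−mL=-1236/5617 → turn -1·90°
n=3: pose=(-8,7,W); sL=120/373, sR=24/89; mL=-6204/33197, mR=-14292/33197; mL+mR=-20496/33197 → advance -1; mR−mL=-8088/33197 → turn -1·90°
n=4: pose=(-7,7,N); sL=15/53, sR=15/37; mL=-315/3922, mR=-2145/3922; mL+mR=-1230/1961 → advance -1; mR−mL=-915/1961 → turn -1·90°
n=5: pose=(-7,6,E); sL=24/65, sR=40/87; mL=-788/5655, mR=-3644/5655; mL+mR=-4432/5655 → advance -1; mR−mL=-952/1885 → turn -1·90°
n=6: pose=(-8,6,S); sL=60/137, sR=12/41; mL=-1638/5617, mR=-2874/5617; mL+mR=-4512/5617 → advance -1; mR−mL=-1236/5617 → turn -1·90°
n=7: pose=(-8,7,W); sL=120/373, sR=24/89; mL=-6204/33197, mR=-14292/33197; mL+mR=-20496/33197 → advance -1; mR−mL=-8088/33197 → turn -1·90°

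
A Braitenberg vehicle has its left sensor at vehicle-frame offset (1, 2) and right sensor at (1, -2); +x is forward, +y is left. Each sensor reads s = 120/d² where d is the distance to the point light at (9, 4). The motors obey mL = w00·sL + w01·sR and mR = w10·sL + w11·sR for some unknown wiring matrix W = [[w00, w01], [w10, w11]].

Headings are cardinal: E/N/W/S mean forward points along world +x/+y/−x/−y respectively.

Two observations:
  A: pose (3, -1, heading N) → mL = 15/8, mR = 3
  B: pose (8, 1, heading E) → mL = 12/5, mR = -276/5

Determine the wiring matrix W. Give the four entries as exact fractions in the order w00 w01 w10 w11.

0 1/2 -1/2 1

obs A: pose=(3,-1,N) → sL=3/2, sR=15/4, mL=15/8, mR=3
obs B: pose=(8,1,E) → sL=120, sR=24/5, mL=12/5, mR=-276/5
sensor matrix S = [[3/2, 15/4], [120, 24/5]]; det S = -2214/5
solve [mL_A; mL_B] = S·[w00; w01] and [mR_A; mR_B] = S·[w10; w11]:
  w00 = 0, w01 = 1/2, w10 = -1/2, w11 = 1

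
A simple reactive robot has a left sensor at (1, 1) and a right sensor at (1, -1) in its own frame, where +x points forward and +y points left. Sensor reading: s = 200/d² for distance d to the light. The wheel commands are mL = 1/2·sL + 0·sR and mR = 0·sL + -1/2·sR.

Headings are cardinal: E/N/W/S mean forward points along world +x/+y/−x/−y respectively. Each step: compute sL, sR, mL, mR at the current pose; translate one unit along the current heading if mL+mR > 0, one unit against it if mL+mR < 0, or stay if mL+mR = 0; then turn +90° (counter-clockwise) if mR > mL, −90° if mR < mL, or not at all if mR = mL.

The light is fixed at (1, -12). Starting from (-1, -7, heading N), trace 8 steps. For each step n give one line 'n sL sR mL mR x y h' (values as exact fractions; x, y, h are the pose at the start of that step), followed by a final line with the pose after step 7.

0 40/9 200/37 20/9 -100/37 -1 -7 N
1 100/13 20 50/13 -10 -1 -8 E
2 200/13 8 100/13 -4 -2 -8 S
3 10 25/4 5 -25/8 -2 -9 W
4 200/41 8 100/41 -4 -3 -9 N
5 100/9 20 50/9 -10 -3 -10 E
6 200/17 200/37 100/17 -100/37 -4 -10 S
7 50/9 5 25/9 -5/2 -4 -11 W
final -5 -11 N

n=0: pose=(-1,-7,N); sL=40/9, sR=200/37; mL=20/9, mR=-100/37; mL+mR=-160/333 → advance -1; mR−mL=-1640/333 → turn -1·90°
n=1: pose=(-1,-8,E); sL=100/13, sR=20; mL=50/13, mR=-10; mL+mR=-80/13 → advance -1; mR−mL=-180/13 → turn -1·90°
n=2: pose=(-2,-8,S); sL=200/13, sR=8; mL=100/13, mR=-4; mL+mR=48/13 → advance +1; mR−mL=-152/13 → turn -1·90°
n=3: pose=(-2,-9,W); sL=10, sR=25/4; mL=5, mR=-25/8; mL+mR=15/8 → advance +1; mR−mL=-65/8 → turn -1·90°
n=4: pose=(-3,-9,N); sL=200/41, sR=8; mL=100/41, mR=-4; mL+mR=-64/41 → advance -1; mR−mL=-264/41 → turn -1·90°
n=5: pose=(-3,-10,E); sL=100/9, sR=20; mL=50/9, mR=-10; mL+mR=-40/9 → advance -1; mR−mL=-140/9 → turn -1·90°
n=6: pose=(-4,-10,S); sL=200/17, sR=200/37; mL=100/17, mR=-100/37; mL+mR=2000/629 → advance +1; mR−mL=-5400/629 → turn -1·90°
n=7: pose=(-4,-11,W); sL=50/9, sR=5; mL=25/9, mR=-5/2; mL+mR=5/18 → advance +1; mR−mL=-95/18 → turn -1·90°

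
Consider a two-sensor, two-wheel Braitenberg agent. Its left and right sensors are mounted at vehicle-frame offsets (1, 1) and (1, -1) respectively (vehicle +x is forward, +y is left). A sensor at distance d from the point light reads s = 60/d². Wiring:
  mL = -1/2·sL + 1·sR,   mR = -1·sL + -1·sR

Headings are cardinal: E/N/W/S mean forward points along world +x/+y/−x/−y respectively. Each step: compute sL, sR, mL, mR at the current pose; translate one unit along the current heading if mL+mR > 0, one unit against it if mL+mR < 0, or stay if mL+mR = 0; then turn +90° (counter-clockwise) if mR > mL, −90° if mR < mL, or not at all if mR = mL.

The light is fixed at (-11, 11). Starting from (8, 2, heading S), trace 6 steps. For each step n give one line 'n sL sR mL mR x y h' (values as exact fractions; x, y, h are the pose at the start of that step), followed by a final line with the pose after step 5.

n=0: pose=(8,2,S); sL=3/25, sR=15/106; mL=108/1325, mR=-693/2650; mL+mR=-9/50 → advance -1; mR−mL=-909/2650 → turn -1·90°
n=1: pose=(8,3,W); sL=4/27, sR=60/373; mL=874/10071, mR=-3112/10071; mL+mR=-2/9 → advance -1; mR−mL=-3986/10071 → turn -1·90°
n=2: pose=(9,3,N); sL=6/41, sR=6/49; mL=99/2009, mR=-540/2009; mL+mR=-9/41 → advance -1; mR−mL=-639/2009 → turn -1·90°
n=3: pose=(9,2,E); sL=12/101, sR=60/541; mL=2814/54641, mR=-12552/54641; mL+mR=-18/101 → advance -1; mR−mL=-15366/54641 → turn -1·90°
n=4: pose=(8,2,S); sL=3/25, sR=15/106; mL=108/1325, mR=-693/2650; mL+mR=-9/50 → advance -1; mR−mL=-909/2650 → turn -1·90°
n=5: pose=(8,3,W); sL=4/27, sR=60/373; mL=874/10071, mR=-3112/10071; mL+mR=-2/9 → advance -1; mR−mL=-3986/10071 → turn -1·90°

0 3/25 15/106 108/1325 -693/2650 8 2 S
1 4/27 60/373 874/10071 -3112/10071 8 3 W
2 6/41 6/49 99/2009 -540/2009 9 3 N
3 12/101 60/541 2814/54641 -12552/54641 9 2 E
4 3/25 15/106 108/1325 -693/2650 8 2 S
5 4/27 60/373 874/10071 -3112/10071 8 3 W
final 9 3 N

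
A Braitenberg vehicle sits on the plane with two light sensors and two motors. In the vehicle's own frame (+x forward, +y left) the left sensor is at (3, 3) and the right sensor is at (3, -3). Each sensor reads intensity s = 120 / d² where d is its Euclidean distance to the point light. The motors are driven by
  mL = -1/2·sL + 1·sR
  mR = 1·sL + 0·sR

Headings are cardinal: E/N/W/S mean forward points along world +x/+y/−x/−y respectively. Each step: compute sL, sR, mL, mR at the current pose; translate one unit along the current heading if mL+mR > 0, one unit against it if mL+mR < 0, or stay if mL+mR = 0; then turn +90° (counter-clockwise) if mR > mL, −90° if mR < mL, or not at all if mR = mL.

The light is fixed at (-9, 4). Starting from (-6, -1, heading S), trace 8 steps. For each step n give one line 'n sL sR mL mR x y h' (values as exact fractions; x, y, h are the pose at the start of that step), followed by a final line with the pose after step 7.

n=0: pose=(-6,-1,S); sL=6/5, sR=15/8; mL=51/40, mR=6/5; mL+mR=99/40 → advance +1; mR−mL=-3/40 → turn -1·90°
n=1: pose=(-6,-2,W); sL=40/27, sR=40/3; mL=340/27, mR=40/27; mL+mR=380/27 → advance +1; mR−mL=-100/9 → turn -1·90°
n=2: pose=(-7,-2,N); sL=12, sR=60/17; mL=-42/17, mR=12; mL+mR=162/17 → advance +1; mR−mL=246/17 → turn +1·90°
n=3: pose=(-7,-1,W); sL=24/13, sR=24; mL=300/13, mR=24/13; mL+mR=324/13 → advance +1; mR−mL=-276/13 → turn -1·90°
n=4: pose=(-8,-1,N); sL=15, sR=6; mL=-3/2, mR=15; mL+mR=27/2 → advance +1; mR−mL=33/2 → turn +1·90°
n=5: pose=(-8,0,W); sL=120/53, sR=24; mL=1212/53, mR=120/53; mL+mR=1332/53 → advance +1; mR−mL=-1092/53 → turn -1·90°
n=6: pose=(-9,0,N); sL=12, sR=12; mL=6, mR=12; mL+mR=18 → advance +1; mR−mL=6 → turn +1·90°
n=7: pose=(-9,1,W); sL=8/3, sR=40/3; mL=12, mR=8/3; mL+mR=44/3 → advance +1; mR−mL=-28/3 → turn -1·90°

0 6/5 15/8 51/40 6/5 -6 -1 S
1 40/27 40/3 340/27 40/27 -6 -2 W
2 12 60/17 -42/17 12 -7 -2 N
3 24/13 24 300/13 24/13 -7 -1 W
4 15 6 -3/2 15 -8 -1 N
5 120/53 24 1212/53 120/53 -8 0 W
6 12 12 6 12 -9 0 N
7 8/3 40/3 12 8/3 -9 1 W
final -10 1 N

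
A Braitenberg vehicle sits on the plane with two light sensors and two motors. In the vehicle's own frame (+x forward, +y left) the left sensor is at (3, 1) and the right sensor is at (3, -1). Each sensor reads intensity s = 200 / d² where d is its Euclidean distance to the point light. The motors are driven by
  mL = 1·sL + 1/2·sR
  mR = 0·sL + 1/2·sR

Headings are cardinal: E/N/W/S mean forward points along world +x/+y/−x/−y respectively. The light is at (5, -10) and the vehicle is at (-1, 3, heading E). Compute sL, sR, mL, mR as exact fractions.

40/41 200/153 10220/6273 100/153

left sensor world pos  = (2, 4); dL² = 205
right sensor world pos = (2, 2); dR² = 153
sL = 200/205 = 40/41
sR = 200/153 = 200/153
mL = 1·sL + 1/2·sR = 10220/6273
mR = 0·sL + 1/2·sR = 100/153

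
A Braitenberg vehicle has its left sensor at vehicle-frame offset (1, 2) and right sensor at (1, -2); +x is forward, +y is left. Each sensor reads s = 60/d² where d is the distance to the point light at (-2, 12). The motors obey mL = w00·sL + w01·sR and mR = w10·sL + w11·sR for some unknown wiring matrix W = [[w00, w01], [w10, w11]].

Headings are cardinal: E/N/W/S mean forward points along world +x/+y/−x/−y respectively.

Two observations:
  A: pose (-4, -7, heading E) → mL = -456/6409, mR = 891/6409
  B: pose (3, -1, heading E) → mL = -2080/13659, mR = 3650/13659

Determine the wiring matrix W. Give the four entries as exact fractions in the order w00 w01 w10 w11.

-1 1 1 -1/2

obs A: pose=(-4,-7,E) → sL=6/29, sR=30/221, mL=-456/6409, mR=891/6409
obs B: pose=(3,-1,E) → sL=60/157, sR=20/87, mL=-2080/13659, mR=3650/13659
sensor matrix S = [[6/29, 30/221], [60/157, 20/87]]; det S = -125920/29180177
solve [mL_A; mL_B] = S·[w00; w01] and [mR_A; mR_B] = S·[w10; w11]:
  w00 = -1, w01 = 1, w10 = 1, w11 = -1/2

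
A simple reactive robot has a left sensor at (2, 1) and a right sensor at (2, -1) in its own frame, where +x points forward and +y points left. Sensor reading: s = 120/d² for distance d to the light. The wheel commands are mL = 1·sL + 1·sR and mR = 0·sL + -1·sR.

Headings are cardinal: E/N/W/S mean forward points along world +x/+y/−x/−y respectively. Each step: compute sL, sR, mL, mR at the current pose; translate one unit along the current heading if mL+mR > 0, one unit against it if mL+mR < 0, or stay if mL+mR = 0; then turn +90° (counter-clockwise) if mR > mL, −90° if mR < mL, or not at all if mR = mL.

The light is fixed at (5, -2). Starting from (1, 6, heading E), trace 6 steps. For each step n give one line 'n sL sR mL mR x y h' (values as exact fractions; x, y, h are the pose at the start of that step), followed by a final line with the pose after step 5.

n=0: pose=(1,6,E); sL=24/17, sR=120/53; mL=3312/901, mR=-120/53; mL+mR=24/17 → advance +1; mR−mL=-5352/901 → turn -1·90°
n=1: pose=(2,6,S); sL=3, sR=30/13; mL=69/13, mR=-30/13; mL+mR=3 → advance +1; mR−mL=-99/13 → turn -1·90°
n=2: pose=(2,5,W); sL=120/61, sR=120/89; mL=18000/5429, mR=-120/89; mL+mR=120/61 → advance +1; mR−mL=-25320/5429 → turn -1·90°
n=3: pose=(1,5,N); sL=60/53, sR=4/3; mL=392/159, mR=-4/3; mL+mR=60/53 → advance +1; mR−mL=-604/159 → turn -1·90°
n=4: pose=(1,6,E); sL=24/17, sR=120/53; mL=3312/901, mR=-120/53; mL+mR=24/17 → advance +1; mR−mL=-5352/901 → turn -1·90°
n=5: pose=(2,6,S); sL=3, sR=30/13; mL=69/13, mR=-30/13; mL+mR=3 → advance +1; mR−mL=-99/13 → turn -1·90°

0 24/17 120/53 3312/901 -120/53 1 6 E
1 3 30/13 69/13 -30/13 2 6 S
2 120/61 120/89 18000/5429 -120/89 2 5 W
3 60/53 4/3 392/159 -4/3 1 5 N
4 24/17 120/53 3312/901 -120/53 1 6 E
5 3 30/13 69/13 -30/13 2 6 S
final 2 5 W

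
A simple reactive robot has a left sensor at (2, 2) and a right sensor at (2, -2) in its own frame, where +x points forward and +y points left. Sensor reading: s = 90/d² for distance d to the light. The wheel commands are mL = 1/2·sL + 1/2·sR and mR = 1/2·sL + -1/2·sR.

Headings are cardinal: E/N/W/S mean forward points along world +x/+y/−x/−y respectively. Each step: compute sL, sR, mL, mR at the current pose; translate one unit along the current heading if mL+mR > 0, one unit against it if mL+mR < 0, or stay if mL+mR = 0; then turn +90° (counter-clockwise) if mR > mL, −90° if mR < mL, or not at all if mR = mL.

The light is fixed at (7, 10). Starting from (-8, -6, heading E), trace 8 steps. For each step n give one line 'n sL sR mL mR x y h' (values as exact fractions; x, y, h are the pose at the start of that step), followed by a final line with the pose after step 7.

n=0: pose=(-8,-6,E); sL=18/73, sR=90/493; mL=7722/35989, mR=1152/35989; mL+mR=18/73 → advance +1; mR−mL=-90/493 → turn -1·90°
n=1: pose=(-7,-6,S); sL=5/26, sR=9/58; mL=131/754, mR=7/377; mL+mR=5/26 → advance +1; mR−mL=-9/58 → turn -1·90°
n=2: pose=(-7,-7,W); sL=90/617, sR=90/481; mL=49410/296777, mR=-6120/296777; mL+mR=90/617 → advance +1; mR−mL=-90/481 → turn -1·90°
n=3: pose=(-8,-7,N); sL=45/257, sR=45/197; mL=10215/50629, mR=-1350/50629; mL+mR=45/257 → advance +1; mR−mL=-45/197 → turn -1·90°
n=4: pose=(-8,-6,E); sL=18/73, sR=90/493; mL=7722/35989, mR=1152/35989; mL+mR=18/73 → advance +1; mR−mL=-90/493 → turn -1·90°
n=5: pose=(-7,-6,S); sL=5/26, sR=9/58; mL=131/754, mR=7/377; mL+mR=5/26 → advance +1; mR−mL=-9/58 → turn -1·90°
n=6: pose=(-7,-7,W); sL=90/617, sR=90/481; mL=49410/296777, mR=-6120/296777; mL+mR=90/617 → advance +1; mR−mL=-90/481 → turn -1·90°
n=7: pose=(-8,-7,N); sL=45/257, sR=45/197; mL=10215/50629, mR=-1350/50629; mL+mR=45/257 → advance +1; mR−mL=-45/197 → turn -1·90°

0 18/73 90/493 7722/35989 1152/35989 -8 -6 E
1 5/26 9/58 131/754 7/377 -7 -6 S
2 90/617 90/481 49410/296777 -6120/296777 -7 -7 W
3 45/257 45/197 10215/50629 -1350/50629 -8 -7 N
4 18/73 90/493 7722/35989 1152/35989 -8 -6 E
5 5/26 9/58 131/754 7/377 -7 -6 S
6 90/617 90/481 49410/296777 -6120/296777 -7 -7 W
7 45/257 45/197 10215/50629 -1350/50629 -8 -7 N
final -8 -6 E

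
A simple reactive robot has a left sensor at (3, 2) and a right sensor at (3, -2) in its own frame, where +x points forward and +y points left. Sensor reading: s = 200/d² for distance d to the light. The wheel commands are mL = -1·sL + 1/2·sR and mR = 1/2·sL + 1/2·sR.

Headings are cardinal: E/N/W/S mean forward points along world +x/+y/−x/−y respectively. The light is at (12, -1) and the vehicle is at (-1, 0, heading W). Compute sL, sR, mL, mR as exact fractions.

200/257 40/53 -5460/13621 10440/13621

left sensor world pos  = (-4, -2); dL² = 257
right sensor world pos = (-4, 2); dR² = 265
sL = 200/257 = 200/257
sR = 200/265 = 40/53
mL = -1·sL + 1/2·sR = -5460/13621
mR = 1/2·sL + 1/2·sR = 10440/13621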